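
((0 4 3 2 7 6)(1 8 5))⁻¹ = (0 6 7 2 3 4)(1 5 8)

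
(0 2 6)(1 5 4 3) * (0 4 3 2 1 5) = (0 1)(2 6 4)(3 5)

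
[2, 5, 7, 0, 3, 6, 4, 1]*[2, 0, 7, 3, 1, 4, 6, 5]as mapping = [0→7, 1→4, 2→5, 3→2, 4→3, 5→6, 6→1, 7→0]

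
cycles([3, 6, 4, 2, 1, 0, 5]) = (0 3 2 4 1 6 5)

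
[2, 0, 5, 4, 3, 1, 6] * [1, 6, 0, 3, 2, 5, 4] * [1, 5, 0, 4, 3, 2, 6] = [1, 5, 2, 0, 4, 6, 3]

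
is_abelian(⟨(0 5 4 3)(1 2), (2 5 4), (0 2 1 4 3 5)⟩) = no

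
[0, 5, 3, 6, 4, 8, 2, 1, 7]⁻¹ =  [0, 7, 6, 2, 4, 1, 3, 8, 5]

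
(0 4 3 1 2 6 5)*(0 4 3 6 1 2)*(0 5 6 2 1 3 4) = (0 4 2 3 1 5)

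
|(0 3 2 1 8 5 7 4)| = 8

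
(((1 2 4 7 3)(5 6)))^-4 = (1 2 4 7 3)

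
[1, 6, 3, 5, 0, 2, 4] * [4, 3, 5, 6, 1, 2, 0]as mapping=[0→3, 1→0, 2→6, 3→2, 4→4, 5→5, 6→1]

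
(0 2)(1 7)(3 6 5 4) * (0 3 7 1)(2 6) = (0 6 5 4 7)(2 3)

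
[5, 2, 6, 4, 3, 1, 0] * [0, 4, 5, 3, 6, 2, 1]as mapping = [0→2, 1→5, 2→1, 3→6, 4→3, 5→4, 6→0]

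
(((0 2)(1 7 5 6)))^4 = ()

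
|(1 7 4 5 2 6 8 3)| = 8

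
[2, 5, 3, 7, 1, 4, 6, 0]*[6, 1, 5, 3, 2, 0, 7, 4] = [5, 0, 3, 4, 1, 2, 7, 6]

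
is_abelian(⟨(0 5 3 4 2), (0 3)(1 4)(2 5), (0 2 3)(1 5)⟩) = no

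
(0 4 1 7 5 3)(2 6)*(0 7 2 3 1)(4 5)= (0 5 1 2 6 3 7 4)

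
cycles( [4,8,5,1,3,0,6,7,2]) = (0 4 3 1 8 2 5)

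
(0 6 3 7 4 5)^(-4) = (0 3 4)(5 6 7)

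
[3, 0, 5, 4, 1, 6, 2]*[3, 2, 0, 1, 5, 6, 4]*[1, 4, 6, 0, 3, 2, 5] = [4, 0, 5, 2, 6, 3, 1]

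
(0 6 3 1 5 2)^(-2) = (0 5 3)(1 6 2)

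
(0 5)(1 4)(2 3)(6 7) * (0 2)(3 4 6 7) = (0 5 2 4 1 6 3)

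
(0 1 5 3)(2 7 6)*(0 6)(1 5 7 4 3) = (0 5 1 7)(2 4 3 6)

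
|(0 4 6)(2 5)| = 6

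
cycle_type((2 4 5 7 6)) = 5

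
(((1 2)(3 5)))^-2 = ()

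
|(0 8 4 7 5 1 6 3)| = 8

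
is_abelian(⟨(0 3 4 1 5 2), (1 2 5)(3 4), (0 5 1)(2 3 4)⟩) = no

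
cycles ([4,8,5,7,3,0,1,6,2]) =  (0 4 3 7 6 1 8 2 5)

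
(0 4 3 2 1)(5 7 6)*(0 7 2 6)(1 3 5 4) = (0 1 7)(2 3 6 4 5)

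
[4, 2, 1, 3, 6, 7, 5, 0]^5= [0, 2, 1, 3, 4, 5, 6, 7]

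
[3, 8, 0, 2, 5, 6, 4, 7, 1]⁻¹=[2, 8, 3, 0, 6, 4, 5, 7, 1]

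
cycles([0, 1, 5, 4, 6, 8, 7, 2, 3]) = (2 5 8 3 4 6 7)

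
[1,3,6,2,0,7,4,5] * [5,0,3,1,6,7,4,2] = [0,1,4,3,5,2,6,7]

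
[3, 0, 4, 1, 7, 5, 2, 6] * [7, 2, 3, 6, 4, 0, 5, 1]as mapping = [0→6, 1→7, 2→4, 3→2, 4→1, 5→0, 6→3, 7→5]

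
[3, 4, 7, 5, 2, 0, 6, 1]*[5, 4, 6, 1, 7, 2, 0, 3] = [1, 7, 3, 2, 6, 5, 0, 4]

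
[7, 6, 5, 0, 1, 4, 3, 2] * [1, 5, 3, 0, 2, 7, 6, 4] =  [4, 6, 7, 1, 5, 2, 0, 3]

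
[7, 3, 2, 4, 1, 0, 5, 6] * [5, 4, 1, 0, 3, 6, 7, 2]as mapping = [0→2, 1→0, 2→1, 3→3, 4→4, 5→5, 6→6, 7→7]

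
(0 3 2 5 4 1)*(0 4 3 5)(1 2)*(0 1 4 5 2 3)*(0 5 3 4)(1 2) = (0 1 3)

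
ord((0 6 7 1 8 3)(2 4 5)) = 6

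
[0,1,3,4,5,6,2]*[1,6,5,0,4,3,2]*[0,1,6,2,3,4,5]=[1,5,0,3,2,6,4]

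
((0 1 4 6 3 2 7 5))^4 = (0 3)(1 2)(4 7)(5 6)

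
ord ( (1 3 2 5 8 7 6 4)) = 8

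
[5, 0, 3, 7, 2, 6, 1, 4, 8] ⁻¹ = [1, 6, 4, 2, 7, 0, 5, 3, 8] 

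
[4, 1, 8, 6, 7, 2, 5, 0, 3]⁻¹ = [7, 1, 5, 8, 0, 6, 3, 4, 2]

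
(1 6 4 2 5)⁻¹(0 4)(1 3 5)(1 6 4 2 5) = (0 2)(1 6 3)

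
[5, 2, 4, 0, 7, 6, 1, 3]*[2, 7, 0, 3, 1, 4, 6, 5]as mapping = [0→4, 1→0, 2→1, 3→2, 4→5, 5→6, 6→7, 7→3]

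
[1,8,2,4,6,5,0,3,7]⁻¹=[6,0,2,7,3,5,4,8,1]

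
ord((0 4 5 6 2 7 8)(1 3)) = 14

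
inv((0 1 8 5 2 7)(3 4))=(0 7 2 5 8 1)(3 4)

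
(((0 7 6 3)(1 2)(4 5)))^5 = (0 7 6 3)(1 2)(4 5)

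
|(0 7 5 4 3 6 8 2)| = 8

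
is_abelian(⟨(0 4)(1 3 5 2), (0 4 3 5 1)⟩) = no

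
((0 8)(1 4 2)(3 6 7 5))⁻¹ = (0 8)(1 2 4)(3 5 7 6)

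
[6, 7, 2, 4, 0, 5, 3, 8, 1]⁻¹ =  [4, 8, 2, 6, 3, 5, 0, 1, 7]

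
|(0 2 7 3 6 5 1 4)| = 8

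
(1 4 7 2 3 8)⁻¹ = (1 8 3 2 7 4)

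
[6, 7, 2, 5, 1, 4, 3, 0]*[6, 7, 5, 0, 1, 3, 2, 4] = [2, 4, 5, 3, 7, 1, 0, 6]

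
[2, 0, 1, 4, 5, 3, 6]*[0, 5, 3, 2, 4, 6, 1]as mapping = [0→3, 1→0, 2→5, 3→4, 4→6, 5→2, 6→1]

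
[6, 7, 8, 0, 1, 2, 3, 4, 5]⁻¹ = [3, 4, 5, 6, 7, 8, 0, 1, 2]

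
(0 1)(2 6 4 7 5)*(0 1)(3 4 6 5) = (2 5)(3 4 7)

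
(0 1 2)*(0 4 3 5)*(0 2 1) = (2 4 3 5)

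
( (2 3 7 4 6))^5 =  ()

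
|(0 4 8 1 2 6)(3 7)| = 6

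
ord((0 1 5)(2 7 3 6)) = 12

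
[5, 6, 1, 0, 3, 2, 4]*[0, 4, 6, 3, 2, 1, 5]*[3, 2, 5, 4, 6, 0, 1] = [2, 0, 6, 3, 4, 1, 5]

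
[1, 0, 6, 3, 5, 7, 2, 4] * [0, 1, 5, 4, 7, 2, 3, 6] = [1, 0, 3, 4, 2, 6, 5, 7]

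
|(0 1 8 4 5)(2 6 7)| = 15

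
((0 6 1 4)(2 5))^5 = (0 6 1 4)(2 5)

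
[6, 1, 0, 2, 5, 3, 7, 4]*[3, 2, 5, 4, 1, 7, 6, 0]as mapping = [0→6, 1→2, 2→3, 3→5, 4→7, 5→4, 6→0, 7→1]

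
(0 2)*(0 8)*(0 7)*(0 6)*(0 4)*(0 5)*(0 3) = (0 2 8 7 6 4 5 3)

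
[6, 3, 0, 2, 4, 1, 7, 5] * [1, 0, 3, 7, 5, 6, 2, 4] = [2, 7, 1, 3, 5, 0, 4, 6]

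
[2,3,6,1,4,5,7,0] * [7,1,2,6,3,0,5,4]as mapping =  [0→2,1→6,2→5,3→1,4→3,5→0,6→4,7→7]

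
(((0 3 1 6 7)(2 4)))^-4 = (0 3 1 6 7)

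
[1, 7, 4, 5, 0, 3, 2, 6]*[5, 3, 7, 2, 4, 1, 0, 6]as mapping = [0→3, 1→6, 2→4, 3→1, 4→5, 5→2, 6→7, 7→0]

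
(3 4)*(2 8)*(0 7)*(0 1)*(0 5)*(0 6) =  (0 7 1 5 6)(2 8)(3 4)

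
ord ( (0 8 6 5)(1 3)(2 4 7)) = 12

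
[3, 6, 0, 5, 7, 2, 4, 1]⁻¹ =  [2, 7, 5, 0, 6, 3, 1, 4]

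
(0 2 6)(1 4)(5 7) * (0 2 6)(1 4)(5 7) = (0 6 2)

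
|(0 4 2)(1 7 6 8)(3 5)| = 12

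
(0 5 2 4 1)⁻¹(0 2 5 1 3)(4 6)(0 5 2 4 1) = (0 3 5 4 2)(1 6)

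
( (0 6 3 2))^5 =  (0 6 3 2)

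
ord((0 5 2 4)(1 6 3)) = 12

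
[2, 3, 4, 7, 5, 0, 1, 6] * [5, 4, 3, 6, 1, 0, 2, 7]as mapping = [0→3, 1→6, 2→1, 3→7, 4→0, 5→5, 6→4, 7→2]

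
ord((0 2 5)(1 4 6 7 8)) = 15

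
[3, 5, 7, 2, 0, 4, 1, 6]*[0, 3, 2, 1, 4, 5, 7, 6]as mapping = [0→1, 1→5, 2→6, 3→2, 4→0, 5→4, 6→3, 7→7]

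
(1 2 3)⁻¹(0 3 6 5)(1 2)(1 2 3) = (0 1 6 5)(2 3)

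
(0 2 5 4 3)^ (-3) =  (0 5 3 2 4)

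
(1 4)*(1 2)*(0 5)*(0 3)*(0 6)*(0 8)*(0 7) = (0 5 3 6 8 7)(1 4 2)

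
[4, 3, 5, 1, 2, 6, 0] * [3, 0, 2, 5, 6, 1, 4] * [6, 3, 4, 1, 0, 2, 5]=[5, 2, 3, 6, 4, 0, 1]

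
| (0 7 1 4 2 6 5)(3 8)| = 14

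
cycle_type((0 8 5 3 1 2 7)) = 7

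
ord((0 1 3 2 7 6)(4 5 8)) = 6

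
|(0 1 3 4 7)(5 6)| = 10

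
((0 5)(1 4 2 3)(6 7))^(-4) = ()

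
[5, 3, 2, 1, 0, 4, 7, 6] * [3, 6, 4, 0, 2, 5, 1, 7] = [5, 0, 4, 6, 3, 2, 7, 1]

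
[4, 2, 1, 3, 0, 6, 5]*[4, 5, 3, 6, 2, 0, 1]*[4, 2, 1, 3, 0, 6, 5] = [1, 3, 6, 5, 0, 2, 4]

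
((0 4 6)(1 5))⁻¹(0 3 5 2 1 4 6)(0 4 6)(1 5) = (0 4 3 1 2 5 6)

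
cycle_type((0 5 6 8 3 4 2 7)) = 8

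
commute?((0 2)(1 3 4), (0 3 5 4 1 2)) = no:(0 2)(1 3 4)*(0 3 5 4 1 2) = (1 5 4 2 3), (0 3 5 4 1 2)*(0 2)(1 3 4) = (0 4 3 5 1)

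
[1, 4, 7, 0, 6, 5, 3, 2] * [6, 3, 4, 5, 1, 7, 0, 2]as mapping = [0→3, 1→1, 2→2, 3→6, 4→0, 5→7, 6→5, 7→4]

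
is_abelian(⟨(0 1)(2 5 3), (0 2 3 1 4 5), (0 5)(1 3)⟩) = no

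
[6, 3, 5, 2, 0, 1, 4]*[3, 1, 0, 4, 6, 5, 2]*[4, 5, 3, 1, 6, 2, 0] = [3, 6, 2, 4, 1, 5, 0]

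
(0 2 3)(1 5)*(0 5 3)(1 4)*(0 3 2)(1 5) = (1 2 3)(4 5)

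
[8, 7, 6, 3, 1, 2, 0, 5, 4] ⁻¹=[6, 4, 5, 3, 8, 7, 2, 1, 0] 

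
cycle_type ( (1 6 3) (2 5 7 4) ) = 3.4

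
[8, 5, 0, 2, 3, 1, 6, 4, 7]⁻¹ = [2, 5, 3, 4, 7, 1, 6, 8, 0]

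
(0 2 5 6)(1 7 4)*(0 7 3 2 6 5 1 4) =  (0 6 7)(1 3 2)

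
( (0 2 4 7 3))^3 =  (0 7 2 3 4)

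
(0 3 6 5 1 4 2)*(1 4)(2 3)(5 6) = (0 2)(3 5 4)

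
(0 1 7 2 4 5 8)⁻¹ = (0 8 5 4 2 7 1)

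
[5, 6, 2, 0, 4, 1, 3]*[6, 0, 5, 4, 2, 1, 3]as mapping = [0→1, 1→3, 2→5, 3→6, 4→2, 5→0, 6→4]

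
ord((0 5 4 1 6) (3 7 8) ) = 15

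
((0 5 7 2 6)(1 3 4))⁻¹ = (0 6 2 7 5)(1 4 3)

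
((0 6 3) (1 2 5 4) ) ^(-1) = (0 3 6) (1 4 5 2) 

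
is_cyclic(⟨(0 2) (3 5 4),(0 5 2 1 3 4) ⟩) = no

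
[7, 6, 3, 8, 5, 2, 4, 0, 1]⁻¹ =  [7, 8, 5, 2, 6, 4, 1, 0, 3]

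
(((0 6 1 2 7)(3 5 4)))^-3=(0 1 7 6 2)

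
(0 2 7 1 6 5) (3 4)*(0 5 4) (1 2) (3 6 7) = (0 1 7 2 3) (4 6) 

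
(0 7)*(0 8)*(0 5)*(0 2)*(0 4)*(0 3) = (0 7 8 5 2 4 3)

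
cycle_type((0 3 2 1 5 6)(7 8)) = 2.6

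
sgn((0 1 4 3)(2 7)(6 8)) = -1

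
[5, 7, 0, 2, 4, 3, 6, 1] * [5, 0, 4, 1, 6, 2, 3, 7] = [2, 7, 5, 4, 6, 1, 3, 0]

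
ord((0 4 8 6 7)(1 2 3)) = 15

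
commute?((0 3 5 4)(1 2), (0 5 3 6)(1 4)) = no:(0 3 5 4)(1 2)*(0 5 3 6)(1 4) = (0 6)(1 2 4 5), (0 5 3 6)(1 4)*(0 3 5 4)(1 2) = (0 4 2 1)(3 6)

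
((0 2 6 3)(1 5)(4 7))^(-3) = (0 2 6 3)(1 5)(4 7)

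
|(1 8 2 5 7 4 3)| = 7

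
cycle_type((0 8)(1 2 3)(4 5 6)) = 2.3^2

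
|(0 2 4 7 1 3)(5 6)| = 6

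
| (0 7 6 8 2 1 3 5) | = 8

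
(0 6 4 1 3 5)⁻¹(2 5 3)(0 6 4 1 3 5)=(0 5 2)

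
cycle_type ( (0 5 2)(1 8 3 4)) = 3.4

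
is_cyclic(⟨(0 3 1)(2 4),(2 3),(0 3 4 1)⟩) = no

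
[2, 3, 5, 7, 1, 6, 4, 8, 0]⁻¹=[8, 4, 0, 1, 6, 2, 5, 3, 7]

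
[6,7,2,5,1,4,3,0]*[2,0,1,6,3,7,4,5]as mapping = [0→4,1→5,2→1,3→7,4→0,5→3,6→6,7→2]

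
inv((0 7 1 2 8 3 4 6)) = (0 6 4 3 8 2 1 7)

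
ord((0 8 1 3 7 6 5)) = 7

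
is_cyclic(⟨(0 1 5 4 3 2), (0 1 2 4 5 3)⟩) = no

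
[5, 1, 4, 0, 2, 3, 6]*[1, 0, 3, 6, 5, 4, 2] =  [4, 0, 5, 1, 3, 6, 2]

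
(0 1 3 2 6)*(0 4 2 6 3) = (0 1)(2 3 6 4)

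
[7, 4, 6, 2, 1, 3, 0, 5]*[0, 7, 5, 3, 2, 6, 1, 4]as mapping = [0→4, 1→2, 2→1, 3→5, 4→7, 5→3, 6→0, 7→6]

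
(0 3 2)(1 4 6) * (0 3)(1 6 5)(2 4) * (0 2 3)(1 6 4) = (0 2)(1 3)(4 5 6)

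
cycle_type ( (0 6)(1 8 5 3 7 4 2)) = 2.7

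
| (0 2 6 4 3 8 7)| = 7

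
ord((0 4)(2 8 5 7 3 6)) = 6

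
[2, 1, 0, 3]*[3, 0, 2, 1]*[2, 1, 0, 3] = [0, 2, 3, 1]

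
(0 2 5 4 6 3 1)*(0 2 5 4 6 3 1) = (0 5 6 1 2 4 3)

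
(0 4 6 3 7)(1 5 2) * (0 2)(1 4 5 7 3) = (0 5)(1 7 2 4 6)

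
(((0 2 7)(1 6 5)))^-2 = (0 2 7)(1 6 5)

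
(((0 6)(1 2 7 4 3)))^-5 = (0 6)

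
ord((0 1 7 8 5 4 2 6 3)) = 9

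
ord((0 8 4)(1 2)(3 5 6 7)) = 12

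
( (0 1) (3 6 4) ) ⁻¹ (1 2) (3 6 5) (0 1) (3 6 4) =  (0 2) (4 5 6) 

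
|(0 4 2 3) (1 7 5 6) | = 4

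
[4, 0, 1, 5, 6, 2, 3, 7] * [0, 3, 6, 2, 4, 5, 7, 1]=[4, 0, 3, 5, 7, 6, 2, 1]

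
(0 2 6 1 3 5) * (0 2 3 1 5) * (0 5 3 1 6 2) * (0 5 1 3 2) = (0 3 1 6 2)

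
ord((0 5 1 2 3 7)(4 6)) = 6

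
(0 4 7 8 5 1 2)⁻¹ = (0 2 1 5 8 7 4)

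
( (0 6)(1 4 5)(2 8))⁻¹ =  (0 6)(1 5 4)(2 8)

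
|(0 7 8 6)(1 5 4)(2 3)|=12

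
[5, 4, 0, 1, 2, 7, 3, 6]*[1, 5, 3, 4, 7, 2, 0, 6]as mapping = [0→2, 1→7, 2→1, 3→5, 4→3, 5→6, 6→4, 7→0]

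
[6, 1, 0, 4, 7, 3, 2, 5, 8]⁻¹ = [2, 1, 6, 5, 3, 7, 0, 4, 8]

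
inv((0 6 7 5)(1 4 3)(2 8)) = (0 5 7 6)(1 3 4)(2 8)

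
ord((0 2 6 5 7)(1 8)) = 10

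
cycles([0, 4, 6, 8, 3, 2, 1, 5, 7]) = (1 4 3 8 7 5 2 6)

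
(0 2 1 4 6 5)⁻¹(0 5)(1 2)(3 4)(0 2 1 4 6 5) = (0 2)(1 4)(3 6)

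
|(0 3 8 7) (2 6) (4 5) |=4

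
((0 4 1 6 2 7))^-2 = (0 2 1)(4 7 6)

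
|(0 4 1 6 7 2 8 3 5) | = 9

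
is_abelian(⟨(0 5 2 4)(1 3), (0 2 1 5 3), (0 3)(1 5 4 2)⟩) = no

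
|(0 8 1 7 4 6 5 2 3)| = 9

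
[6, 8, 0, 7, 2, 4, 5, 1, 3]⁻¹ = [2, 7, 4, 8, 5, 6, 0, 3, 1]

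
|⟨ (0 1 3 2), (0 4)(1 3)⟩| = 20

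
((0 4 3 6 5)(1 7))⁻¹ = (0 5 6 3 4)(1 7)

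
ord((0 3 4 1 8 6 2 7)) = 8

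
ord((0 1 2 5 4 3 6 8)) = 8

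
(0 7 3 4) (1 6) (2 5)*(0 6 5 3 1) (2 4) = (0 7 1 5 4 6) (2 3) 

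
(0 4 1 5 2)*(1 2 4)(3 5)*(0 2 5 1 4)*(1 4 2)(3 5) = (0 2 1 5)(3 4)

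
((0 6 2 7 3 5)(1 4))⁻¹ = (0 5 3 7 2 6)(1 4)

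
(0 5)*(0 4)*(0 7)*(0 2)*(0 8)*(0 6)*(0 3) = (0 5 4 7 2 8 6 3)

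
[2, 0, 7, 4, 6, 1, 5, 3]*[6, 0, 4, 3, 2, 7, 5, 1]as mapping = [0→4, 1→6, 2→1, 3→2, 4→5, 5→0, 6→7, 7→3]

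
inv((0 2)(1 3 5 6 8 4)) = (0 2)(1 4 8 6 5 3)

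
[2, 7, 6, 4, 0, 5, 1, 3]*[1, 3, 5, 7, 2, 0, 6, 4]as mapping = [0→5, 1→4, 2→6, 3→2, 4→1, 5→0, 6→3, 7→7]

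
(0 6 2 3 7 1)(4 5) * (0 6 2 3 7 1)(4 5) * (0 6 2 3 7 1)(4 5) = (0 3)(1 2)(4 5)(6 7)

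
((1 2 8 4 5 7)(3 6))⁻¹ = (1 7 5 4 8 2)(3 6)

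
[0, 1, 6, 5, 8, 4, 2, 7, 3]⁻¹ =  [0, 1, 6, 8, 5, 3, 2, 7, 4]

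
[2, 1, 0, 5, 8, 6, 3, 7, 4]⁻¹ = [2, 1, 0, 6, 8, 3, 5, 7, 4]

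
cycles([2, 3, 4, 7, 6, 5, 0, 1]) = (0 2 4 6)(1 3 7)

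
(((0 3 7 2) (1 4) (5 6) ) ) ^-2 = (0 7) (2 3) 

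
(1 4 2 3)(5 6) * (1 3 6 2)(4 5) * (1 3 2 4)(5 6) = (1 6)(2 5 4 3)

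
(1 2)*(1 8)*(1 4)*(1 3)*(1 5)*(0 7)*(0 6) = (0 7 6)(1 2 8 4 3 5)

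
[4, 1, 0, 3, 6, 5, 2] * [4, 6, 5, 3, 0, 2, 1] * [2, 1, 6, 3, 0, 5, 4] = [2, 4, 0, 3, 1, 6, 5]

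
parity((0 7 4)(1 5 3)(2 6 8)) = even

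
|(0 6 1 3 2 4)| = 6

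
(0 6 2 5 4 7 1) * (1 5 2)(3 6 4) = (0 4 7 5 3 6 1)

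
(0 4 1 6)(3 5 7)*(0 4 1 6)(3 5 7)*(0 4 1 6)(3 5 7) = (0 6 1 4)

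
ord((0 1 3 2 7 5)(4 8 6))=6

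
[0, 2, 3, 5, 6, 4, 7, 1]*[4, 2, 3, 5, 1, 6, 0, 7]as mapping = [0→4, 1→3, 2→5, 3→6, 4→0, 5→1, 6→7, 7→2]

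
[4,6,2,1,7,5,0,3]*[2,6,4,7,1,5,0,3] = [1,0,4,6,3,5,2,7]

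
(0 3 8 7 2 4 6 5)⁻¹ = (0 5 6 4 2 7 8 3)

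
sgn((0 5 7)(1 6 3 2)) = -1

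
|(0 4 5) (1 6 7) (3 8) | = 6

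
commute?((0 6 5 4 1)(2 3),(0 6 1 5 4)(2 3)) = no:(0 6 5 4 1)(2 3)*(0 6 1 5 4)(2 3) = (0 1 6 4 5),(0 6 1 5 4)(2 3)*(0 6 5 4 1)(2 3) = (0 5 1 4 6)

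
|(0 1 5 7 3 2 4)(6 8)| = 14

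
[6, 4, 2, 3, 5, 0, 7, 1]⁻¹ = [5, 7, 2, 3, 1, 4, 0, 6]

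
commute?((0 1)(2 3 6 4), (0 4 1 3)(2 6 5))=no:(0 1)(2 3 6 4) * (0 4 1 3)(2 6 5)=(0 3 5 2)(1 4 6), (0 4 1 3)(2 6 5) * (0 1)(2 3 6 4)=(0 2 4)(1 6 5 3)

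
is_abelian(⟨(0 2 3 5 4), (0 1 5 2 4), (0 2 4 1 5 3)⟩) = no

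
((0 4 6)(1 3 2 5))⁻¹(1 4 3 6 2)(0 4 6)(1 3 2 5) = (0 5 3 6 2)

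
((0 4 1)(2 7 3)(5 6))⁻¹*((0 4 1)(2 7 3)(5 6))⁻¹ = (0 4 1)(2 7 3)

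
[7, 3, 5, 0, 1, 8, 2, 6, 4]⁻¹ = [3, 4, 6, 1, 8, 2, 7, 0, 5]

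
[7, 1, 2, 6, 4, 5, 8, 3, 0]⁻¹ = [8, 1, 2, 7, 4, 5, 3, 0, 6]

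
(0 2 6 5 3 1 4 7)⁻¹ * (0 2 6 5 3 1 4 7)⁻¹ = (0 4 3 6)(1 5 2 7)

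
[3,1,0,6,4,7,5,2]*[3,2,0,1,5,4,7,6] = [1,2,3,7,5,6,4,0]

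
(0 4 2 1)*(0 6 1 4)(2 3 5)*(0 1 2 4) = (0 1 6 2)(3 5 4)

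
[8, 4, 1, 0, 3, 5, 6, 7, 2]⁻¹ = [3, 2, 8, 4, 1, 5, 6, 7, 0]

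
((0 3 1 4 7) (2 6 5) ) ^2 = (0 1 7 3 4) (2 5 6) 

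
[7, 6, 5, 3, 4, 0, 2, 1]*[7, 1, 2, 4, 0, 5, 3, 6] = [6, 3, 5, 4, 0, 7, 2, 1]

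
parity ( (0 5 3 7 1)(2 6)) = odd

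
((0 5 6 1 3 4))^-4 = (0 6 3)(1 4 5)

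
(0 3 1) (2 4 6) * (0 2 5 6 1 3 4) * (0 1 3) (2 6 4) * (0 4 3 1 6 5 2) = (1 5 3 4) (2 6) 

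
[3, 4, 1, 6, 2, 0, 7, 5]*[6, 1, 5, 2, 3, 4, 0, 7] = [2, 3, 1, 0, 5, 6, 7, 4]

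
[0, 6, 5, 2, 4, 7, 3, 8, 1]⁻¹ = [0, 8, 3, 6, 4, 2, 1, 5, 7]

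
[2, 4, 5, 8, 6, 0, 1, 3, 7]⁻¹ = [5, 6, 0, 7, 1, 2, 4, 8, 3]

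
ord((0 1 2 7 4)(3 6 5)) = 15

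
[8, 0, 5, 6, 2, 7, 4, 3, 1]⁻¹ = [1, 8, 4, 7, 6, 2, 3, 5, 0]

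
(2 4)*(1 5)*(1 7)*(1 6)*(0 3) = (0 3)(1 5 7 6)(2 4)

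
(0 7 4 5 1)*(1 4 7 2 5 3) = (0 2 5 4 3 1)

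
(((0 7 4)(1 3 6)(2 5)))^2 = (0 4 7)(1 6 3)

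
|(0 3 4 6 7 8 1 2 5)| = 9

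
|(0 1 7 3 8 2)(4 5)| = 6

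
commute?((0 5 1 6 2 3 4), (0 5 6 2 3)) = no:(0 5 1 6 2 3 4) * (0 5 6 2 3) = (0 6 3 4 5 1 2), (0 5 6 2 3) * (0 5 1 6 2 3 4) = (0 1 6 3 5 2 4)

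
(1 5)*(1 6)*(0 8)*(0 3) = (0 8 3)(1 5 6)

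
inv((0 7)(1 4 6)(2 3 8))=(0 7)(1 6 4)(2 8 3)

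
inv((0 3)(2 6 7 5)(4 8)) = (0 3)(2 5 7 6)(4 8)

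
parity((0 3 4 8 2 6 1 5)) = odd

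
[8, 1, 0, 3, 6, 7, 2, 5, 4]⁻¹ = [2, 1, 6, 3, 8, 7, 4, 5, 0]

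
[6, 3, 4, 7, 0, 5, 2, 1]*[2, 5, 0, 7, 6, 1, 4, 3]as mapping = [0→4, 1→7, 2→6, 3→3, 4→2, 5→1, 6→0, 7→5]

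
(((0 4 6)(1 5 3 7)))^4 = (0 4 6)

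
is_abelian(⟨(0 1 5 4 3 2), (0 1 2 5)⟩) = no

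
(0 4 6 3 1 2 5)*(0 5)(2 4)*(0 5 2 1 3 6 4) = (0 1)(2 5)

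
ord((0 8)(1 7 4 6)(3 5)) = 4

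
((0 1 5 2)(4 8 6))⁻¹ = (0 2 5 1)(4 6 8)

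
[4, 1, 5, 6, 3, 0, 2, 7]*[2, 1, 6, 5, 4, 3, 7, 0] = [4, 1, 3, 7, 5, 2, 6, 0]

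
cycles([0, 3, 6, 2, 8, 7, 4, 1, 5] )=(1 3 2 6 4 8 5 7)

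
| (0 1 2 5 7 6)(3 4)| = 6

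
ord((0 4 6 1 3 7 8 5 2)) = 9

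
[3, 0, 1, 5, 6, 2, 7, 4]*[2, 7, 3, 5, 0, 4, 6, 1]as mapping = [0→5, 1→2, 2→7, 3→4, 4→6, 5→3, 6→1, 7→0]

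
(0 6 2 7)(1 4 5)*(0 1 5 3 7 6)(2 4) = (1 2 6 4 3 7)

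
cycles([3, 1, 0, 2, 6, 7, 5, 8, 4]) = (0 3 2)(4 6 5 7 8)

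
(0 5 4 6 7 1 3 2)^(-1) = (0 2 3 1 7 6 4 5)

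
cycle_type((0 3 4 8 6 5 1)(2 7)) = 2.7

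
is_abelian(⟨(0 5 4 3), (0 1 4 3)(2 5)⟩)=no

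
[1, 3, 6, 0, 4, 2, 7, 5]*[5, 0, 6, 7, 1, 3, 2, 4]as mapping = [0→0, 1→7, 2→2, 3→5, 4→1, 5→6, 6→4, 7→3]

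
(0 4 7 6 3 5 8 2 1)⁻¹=(0 1 2 8 5 3 6 7 4)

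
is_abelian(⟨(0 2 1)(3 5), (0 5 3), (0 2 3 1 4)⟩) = no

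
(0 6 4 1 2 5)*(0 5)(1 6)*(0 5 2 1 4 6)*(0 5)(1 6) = (0 4 5 2)(1 6)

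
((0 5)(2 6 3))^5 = (0 5)(2 3 6)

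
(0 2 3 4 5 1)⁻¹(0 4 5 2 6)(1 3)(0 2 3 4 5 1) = (0 4)(1 3 6 2 5)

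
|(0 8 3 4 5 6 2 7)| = 8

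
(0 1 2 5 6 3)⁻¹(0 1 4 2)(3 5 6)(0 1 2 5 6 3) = (0 6 3)(1 2 4 5)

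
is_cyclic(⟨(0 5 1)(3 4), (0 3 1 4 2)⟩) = no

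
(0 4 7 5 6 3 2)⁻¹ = (0 2 3 6 5 7 4)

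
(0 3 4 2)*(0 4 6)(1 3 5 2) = (0 5 2 4 1 3 6)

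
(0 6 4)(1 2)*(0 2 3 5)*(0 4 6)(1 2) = (1 3 5 4)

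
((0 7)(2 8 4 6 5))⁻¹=(0 7)(2 5 6 4 8)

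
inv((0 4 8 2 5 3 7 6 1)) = (0 1 6 7 3 5 2 8 4)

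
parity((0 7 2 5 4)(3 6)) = odd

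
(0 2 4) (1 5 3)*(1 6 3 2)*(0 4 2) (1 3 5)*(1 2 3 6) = (0 6 5) (1 2 3) 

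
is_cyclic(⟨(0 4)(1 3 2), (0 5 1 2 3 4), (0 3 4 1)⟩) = no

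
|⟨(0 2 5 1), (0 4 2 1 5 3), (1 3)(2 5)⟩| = 720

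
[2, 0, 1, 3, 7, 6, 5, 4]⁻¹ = [1, 2, 0, 3, 7, 6, 5, 4]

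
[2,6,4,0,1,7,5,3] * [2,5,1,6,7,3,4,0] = [1,4,7,2,5,0,3,6]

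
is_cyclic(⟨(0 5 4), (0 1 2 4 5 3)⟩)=no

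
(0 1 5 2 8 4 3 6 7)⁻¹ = (0 7 6 3 4 8 2 5 1)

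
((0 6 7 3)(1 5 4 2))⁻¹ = (0 3 7 6)(1 2 4 5)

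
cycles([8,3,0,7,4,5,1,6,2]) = (0 8 2)(1 3 7 6)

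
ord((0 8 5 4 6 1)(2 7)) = 6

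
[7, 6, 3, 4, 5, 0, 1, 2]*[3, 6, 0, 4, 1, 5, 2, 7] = [7, 2, 4, 1, 5, 3, 6, 0]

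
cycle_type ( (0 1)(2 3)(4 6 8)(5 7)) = 2^3.3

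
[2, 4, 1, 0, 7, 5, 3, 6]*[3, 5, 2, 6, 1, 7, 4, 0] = [2, 1, 5, 3, 0, 7, 6, 4]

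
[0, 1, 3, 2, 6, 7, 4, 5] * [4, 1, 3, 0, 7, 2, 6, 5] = [4, 1, 0, 3, 6, 5, 7, 2]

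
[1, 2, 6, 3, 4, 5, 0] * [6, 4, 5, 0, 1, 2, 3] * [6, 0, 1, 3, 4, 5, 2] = [4, 5, 3, 6, 0, 1, 2]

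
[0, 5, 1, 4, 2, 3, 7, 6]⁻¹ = [0, 2, 4, 5, 3, 1, 7, 6]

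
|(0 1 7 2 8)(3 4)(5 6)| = 10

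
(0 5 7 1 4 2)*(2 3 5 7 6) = (0 7 1 4 3 5 6 2)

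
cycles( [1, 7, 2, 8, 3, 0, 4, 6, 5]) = (0 1 7 6 4 3 8 5)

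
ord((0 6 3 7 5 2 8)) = 7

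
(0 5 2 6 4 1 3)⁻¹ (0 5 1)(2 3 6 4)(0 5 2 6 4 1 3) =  (0 4 1 6)(2 3 5)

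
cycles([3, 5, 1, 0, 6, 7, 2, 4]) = (0 3)(1 5 7 4 6 2)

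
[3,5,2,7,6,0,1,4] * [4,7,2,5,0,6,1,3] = [5,6,2,3,1,4,7,0]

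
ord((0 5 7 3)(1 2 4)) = 12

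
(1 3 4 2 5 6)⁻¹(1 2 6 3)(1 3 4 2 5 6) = (1 4 3 5)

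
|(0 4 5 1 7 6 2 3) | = 8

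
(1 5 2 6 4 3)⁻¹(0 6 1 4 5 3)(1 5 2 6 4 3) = (0 4 5 3 2 1)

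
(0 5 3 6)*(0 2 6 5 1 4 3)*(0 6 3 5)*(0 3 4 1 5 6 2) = (0 5 2 4 6)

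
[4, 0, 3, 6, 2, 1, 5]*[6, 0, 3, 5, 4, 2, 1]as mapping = [0→4, 1→6, 2→5, 3→1, 4→3, 5→0, 6→2]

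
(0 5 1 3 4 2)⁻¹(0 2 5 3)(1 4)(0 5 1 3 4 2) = (0 1 4 5)(2 3)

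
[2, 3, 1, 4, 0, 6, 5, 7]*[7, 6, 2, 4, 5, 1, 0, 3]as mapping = [0→2, 1→4, 2→6, 3→5, 4→7, 5→0, 6→1, 7→3]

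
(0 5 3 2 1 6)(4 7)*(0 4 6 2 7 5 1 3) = (0 1 2 3 7 6 4 5)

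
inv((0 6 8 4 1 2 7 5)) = (0 5 7 2 1 4 8 6)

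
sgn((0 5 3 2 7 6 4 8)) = -1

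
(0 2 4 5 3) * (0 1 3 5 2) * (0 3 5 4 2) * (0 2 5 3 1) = (0 1 3)(2 5 4)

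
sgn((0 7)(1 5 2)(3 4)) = 1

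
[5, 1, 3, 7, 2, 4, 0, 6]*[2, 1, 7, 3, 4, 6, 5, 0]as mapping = [0→6, 1→1, 2→3, 3→0, 4→7, 5→4, 6→2, 7→5]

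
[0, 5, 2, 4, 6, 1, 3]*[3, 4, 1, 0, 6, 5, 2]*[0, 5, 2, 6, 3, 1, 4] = [6, 1, 5, 4, 2, 3, 0]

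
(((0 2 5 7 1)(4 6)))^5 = (4 6)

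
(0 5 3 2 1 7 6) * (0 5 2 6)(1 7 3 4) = (0 2 7)(1 3 6 5 4)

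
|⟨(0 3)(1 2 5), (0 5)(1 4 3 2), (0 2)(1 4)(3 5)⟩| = 720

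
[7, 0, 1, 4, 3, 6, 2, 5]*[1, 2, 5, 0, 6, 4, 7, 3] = [3, 1, 2, 6, 0, 7, 5, 4]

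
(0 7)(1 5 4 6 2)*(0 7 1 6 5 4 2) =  (0 1 4 5 2 6)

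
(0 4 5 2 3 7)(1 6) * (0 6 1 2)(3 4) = (0 3 7 6 2 4 5)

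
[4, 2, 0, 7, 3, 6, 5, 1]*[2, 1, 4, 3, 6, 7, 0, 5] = [6, 4, 2, 5, 3, 0, 7, 1]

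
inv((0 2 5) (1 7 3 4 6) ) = (0 5 2) (1 6 4 3 7) 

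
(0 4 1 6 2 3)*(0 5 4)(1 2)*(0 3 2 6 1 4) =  (0 3 5)(4 6)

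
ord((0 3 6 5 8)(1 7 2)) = 15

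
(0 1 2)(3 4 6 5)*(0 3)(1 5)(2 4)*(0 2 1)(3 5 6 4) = (0 6)(1 3)(2 5)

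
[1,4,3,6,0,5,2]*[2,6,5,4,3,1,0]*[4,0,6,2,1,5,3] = [3,2,1,4,6,0,5]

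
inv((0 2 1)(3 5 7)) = (0 1 2)(3 7 5)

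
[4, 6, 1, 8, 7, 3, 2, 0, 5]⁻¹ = [7, 2, 6, 5, 0, 8, 1, 4, 3]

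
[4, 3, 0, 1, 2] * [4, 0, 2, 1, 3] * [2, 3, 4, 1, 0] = [1, 3, 0, 2, 4]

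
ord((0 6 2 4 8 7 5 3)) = 8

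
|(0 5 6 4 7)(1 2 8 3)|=20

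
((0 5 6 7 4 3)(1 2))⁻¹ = (0 3 4 7 6 5)(1 2)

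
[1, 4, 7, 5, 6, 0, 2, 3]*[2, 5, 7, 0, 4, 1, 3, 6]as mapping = [0→5, 1→4, 2→6, 3→1, 4→3, 5→2, 6→7, 7→0]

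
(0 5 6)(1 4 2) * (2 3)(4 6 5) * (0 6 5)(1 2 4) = (0 1 5)(3 4)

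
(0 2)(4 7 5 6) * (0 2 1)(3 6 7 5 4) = (0 1)(3 6)(4 5 7)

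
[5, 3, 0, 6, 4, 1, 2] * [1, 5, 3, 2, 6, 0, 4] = [0, 2, 1, 4, 6, 5, 3]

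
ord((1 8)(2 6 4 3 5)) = 10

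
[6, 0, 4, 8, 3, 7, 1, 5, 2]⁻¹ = [1, 6, 8, 4, 2, 7, 0, 5, 3]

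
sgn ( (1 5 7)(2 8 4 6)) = -1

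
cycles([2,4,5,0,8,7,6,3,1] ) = (0 2 5 7 3)(1 4 8)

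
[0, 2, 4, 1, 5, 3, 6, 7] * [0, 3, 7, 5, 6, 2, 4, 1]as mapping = [0→0, 1→7, 2→6, 3→3, 4→2, 5→5, 6→4, 7→1]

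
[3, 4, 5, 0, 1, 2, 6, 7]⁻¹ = [3, 4, 5, 0, 1, 2, 6, 7]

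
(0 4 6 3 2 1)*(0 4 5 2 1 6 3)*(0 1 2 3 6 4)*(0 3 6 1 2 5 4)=(0 4 1 3 5 6 2)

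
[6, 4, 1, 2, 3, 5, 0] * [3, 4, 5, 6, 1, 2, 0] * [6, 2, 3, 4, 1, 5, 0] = [6, 2, 1, 5, 0, 3, 4]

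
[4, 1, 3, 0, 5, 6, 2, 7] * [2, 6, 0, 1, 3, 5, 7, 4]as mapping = [0→3, 1→6, 2→1, 3→2, 4→5, 5→7, 6→0, 7→4]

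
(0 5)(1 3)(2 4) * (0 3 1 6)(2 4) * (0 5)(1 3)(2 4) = (1 3 6 5)(2 4)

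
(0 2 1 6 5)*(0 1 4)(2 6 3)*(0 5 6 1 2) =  (0 1 3)(2 4 5)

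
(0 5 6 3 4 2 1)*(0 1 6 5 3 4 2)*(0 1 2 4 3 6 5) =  (0 6 3 4 1 2 5)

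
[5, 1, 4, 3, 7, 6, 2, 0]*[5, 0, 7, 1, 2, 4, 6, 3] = [4, 0, 2, 1, 3, 6, 7, 5]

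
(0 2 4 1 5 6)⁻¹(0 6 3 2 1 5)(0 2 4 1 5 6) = (0 3 4 5 6 2)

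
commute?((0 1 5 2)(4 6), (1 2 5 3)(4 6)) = no:(0 1 5 2)(4 6) * (1 2 5 3)(4 6) = (0 2)(1 3), (1 2 5 3)(4 6) * (0 1 5 2)(4 6) = (0 1)(3 5)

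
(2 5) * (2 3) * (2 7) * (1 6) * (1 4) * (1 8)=(1 6 4 8)(2 5 3 7)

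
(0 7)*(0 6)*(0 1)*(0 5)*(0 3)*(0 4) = (0 7 6 1 5 3 4)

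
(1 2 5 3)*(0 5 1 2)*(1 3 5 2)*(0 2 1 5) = (0 1 2 3 5)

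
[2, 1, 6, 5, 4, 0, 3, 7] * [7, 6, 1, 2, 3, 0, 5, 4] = [1, 6, 5, 0, 3, 7, 2, 4]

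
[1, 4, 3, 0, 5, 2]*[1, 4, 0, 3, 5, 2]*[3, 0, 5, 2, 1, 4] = [1, 4, 2, 0, 5, 3]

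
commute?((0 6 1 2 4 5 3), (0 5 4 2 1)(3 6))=no:(0 6 1 2 4 5 3) * (0 5 4 2 1)(3 6)=(0 3 5 6), (0 5 4 2 1)(3 6) * (0 6 1 2 4 5 3)=(0 3 1 6)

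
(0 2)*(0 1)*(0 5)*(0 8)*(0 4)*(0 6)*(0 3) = (0 2 1 5 8 4 6 3)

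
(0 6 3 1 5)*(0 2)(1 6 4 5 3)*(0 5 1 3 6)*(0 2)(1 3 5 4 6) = (0 6 5)(2 4 3)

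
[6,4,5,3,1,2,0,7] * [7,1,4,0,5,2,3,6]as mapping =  [0→3,1→5,2→2,3→0,4→1,5→4,6→7,7→6]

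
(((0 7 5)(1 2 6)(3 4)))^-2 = (0 7 5)(1 2 6)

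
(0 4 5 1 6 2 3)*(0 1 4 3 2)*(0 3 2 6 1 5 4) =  (0 2 6 3 5)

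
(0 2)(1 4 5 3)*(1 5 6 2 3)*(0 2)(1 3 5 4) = (0 5 3 4 6)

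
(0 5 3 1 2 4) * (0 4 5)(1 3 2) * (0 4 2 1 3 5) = (0 4 2)(1 3 5)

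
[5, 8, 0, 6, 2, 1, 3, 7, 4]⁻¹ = [2, 5, 4, 6, 8, 0, 3, 7, 1]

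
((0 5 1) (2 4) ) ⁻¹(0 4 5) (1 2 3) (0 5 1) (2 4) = (0 4 3) (1 5 2) 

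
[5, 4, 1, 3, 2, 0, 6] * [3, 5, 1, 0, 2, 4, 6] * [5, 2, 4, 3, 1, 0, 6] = [1, 4, 0, 5, 2, 3, 6]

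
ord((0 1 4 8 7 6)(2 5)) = 6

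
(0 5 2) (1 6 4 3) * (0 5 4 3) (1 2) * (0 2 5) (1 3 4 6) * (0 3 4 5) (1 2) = (0 6 5 4 1 2 3) 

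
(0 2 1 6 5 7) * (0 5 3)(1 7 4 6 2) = (0 1 2 7 5 4 6 3)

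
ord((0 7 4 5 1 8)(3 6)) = 6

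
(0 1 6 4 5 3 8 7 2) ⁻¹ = (0 2 7 8 3 5 4 6 1) 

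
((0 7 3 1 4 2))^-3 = (0 1)(2 3)(4 7)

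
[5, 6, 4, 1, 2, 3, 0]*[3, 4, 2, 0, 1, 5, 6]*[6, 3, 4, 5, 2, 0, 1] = [0, 1, 3, 2, 4, 6, 5] 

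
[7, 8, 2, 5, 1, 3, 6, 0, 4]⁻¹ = [7, 4, 2, 5, 8, 3, 6, 0, 1]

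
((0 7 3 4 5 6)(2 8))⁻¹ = (0 6 5 4 3 7)(2 8)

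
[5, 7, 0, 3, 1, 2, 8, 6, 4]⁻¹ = [2, 4, 5, 3, 8, 0, 7, 1, 6]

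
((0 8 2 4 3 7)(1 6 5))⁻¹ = (0 7 3 4 2 8)(1 5 6)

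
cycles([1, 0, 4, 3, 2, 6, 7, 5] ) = (0 1)(2 4)(5 6 7)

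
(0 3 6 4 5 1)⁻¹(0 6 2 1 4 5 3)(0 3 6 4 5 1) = (0 5 1 6 3 4 2)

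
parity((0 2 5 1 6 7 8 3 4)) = even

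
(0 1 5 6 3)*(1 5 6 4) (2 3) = (0 5 4 1 6 2 3) 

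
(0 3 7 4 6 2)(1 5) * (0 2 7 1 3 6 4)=(0 6 7)(1 5 3)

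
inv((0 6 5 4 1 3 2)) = (0 2 3 1 4 5 6)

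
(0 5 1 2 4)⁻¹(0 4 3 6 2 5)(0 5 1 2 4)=(0 3 6 4 1 5)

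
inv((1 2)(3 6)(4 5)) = (1 2)(3 6)(4 5)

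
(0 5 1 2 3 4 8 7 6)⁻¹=(0 6 7 8 4 3 2 1 5)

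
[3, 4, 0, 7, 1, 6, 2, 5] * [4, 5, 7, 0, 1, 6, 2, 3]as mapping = [0→0, 1→1, 2→4, 3→3, 4→5, 5→2, 6→7, 7→6]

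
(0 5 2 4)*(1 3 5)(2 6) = (0 1 3 5 6 2 4)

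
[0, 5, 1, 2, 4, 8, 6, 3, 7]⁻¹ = [0, 2, 3, 7, 4, 1, 6, 8, 5]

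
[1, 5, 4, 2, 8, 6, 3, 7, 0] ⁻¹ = [8, 0, 3, 6, 2, 1, 5, 7, 4] 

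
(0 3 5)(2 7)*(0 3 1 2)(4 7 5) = (0 1 2 5 3 4 7)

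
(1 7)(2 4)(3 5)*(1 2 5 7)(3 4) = (2 3 7)(4 5)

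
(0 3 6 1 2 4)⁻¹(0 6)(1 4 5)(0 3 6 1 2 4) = (0 5 2)(1 3)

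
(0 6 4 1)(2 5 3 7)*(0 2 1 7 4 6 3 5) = (0 3 4 7 1 2)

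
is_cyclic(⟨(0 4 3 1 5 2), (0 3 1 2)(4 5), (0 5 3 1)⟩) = no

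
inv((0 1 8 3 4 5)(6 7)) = (0 5 4 3 8 1)(6 7)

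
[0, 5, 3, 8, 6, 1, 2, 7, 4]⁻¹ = [0, 5, 6, 2, 8, 1, 4, 7, 3]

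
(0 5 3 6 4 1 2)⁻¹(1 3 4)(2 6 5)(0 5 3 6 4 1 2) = (0 4 3)(1 2 6)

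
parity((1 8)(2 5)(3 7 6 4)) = odd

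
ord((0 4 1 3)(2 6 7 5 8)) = 20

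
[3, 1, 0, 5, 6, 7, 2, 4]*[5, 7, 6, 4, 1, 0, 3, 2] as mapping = [0→4, 1→7, 2→5, 3→0, 4→3, 5→2, 6→6, 7→1] 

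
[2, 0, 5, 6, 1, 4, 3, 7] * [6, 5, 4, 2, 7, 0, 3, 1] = [4, 6, 0, 3, 5, 7, 2, 1]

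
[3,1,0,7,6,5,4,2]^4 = [0,1,2,3,4,5,6,7]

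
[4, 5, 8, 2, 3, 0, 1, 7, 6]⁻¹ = [5, 6, 3, 4, 0, 1, 8, 7, 2]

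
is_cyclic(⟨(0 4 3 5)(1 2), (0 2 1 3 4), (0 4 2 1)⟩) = no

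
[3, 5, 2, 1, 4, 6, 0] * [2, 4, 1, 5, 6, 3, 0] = [5, 3, 1, 4, 6, 0, 2] 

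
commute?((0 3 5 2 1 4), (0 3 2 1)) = no:(0 3 5 2 1 4) * (0 3 2 1) = (0 2)(1 4 3 5), (0 3 2 1) * (0 3 5 2 1 4) = (0 5 2 4)(1 3)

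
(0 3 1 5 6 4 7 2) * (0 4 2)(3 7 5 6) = (0 7)(1 6 2 4 5 3)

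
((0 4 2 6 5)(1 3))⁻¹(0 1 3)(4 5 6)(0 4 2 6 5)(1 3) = (0 5 2)(1 4 3)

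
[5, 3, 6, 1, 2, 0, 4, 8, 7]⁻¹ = [5, 3, 4, 1, 6, 0, 2, 8, 7]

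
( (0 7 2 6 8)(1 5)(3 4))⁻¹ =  (0 8 6 2 7)(1 5)(3 4)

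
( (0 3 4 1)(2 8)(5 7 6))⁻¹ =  (0 1 4 3)(2 8)(5 6 7)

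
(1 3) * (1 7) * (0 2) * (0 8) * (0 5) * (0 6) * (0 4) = (0 2 8 5 6 4)(1 3 7)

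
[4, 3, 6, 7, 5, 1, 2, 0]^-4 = [5, 7, 2, 0, 1, 3, 6, 4]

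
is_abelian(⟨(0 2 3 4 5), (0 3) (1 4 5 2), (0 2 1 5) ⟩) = no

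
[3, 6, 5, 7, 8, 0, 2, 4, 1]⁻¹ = [5, 8, 6, 0, 7, 2, 1, 3, 4]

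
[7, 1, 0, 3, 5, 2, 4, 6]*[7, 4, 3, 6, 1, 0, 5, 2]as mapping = [0→2, 1→4, 2→7, 3→6, 4→0, 5→3, 6→1, 7→5]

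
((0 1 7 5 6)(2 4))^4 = (0 6 5 7 1)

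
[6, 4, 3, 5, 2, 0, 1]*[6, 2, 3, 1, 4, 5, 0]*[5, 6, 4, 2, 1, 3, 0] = [5, 1, 6, 3, 2, 0, 4]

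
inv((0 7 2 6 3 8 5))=(0 5 8 3 6 2 7)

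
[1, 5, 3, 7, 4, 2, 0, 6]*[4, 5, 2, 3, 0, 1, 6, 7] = [5, 1, 3, 7, 0, 2, 4, 6]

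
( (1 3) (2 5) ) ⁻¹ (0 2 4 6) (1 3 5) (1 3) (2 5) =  (0 5 4 6) (1 2 3) 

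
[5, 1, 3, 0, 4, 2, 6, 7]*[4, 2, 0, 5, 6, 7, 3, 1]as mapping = [0→7, 1→2, 2→5, 3→4, 4→6, 5→0, 6→3, 7→1]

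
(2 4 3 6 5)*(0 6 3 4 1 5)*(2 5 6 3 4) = (0 3 4 2 1 6) 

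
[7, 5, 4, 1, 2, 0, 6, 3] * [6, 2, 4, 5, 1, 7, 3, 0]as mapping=[0→0, 1→7, 2→1, 3→2, 4→4, 5→6, 6→3, 7→5]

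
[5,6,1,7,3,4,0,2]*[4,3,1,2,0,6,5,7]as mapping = [0→6,1→5,2→3,3→7,4→2,5→0,6→4,7→1]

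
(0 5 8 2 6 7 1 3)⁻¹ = (0 3 1 7 6 2 8 5)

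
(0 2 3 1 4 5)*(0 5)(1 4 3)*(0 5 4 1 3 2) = (1 2 3)(4 5)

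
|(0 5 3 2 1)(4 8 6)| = 15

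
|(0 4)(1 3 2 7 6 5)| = 6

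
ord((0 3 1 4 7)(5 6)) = 10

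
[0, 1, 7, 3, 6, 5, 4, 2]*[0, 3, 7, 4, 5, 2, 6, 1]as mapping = [0→0, 1→3, 2→1, 3→4, 4→6, 5→2, 6→5, 7→7]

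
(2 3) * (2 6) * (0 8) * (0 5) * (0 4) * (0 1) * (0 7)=(0 8 5 4 1 7)(2 3 6)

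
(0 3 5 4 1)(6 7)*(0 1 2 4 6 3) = (2 4)(3 5 6 7)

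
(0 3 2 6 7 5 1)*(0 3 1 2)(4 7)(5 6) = (0 1 3)(2 5)(4 7 6)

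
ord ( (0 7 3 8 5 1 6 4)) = 8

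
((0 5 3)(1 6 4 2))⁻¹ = (0 3 5)(1 2 4 6)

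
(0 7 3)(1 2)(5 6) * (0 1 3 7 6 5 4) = (0 6 4)(1 2 3)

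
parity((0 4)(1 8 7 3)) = even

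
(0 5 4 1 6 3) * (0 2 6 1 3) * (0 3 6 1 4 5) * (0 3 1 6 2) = (0 3)(1 4 2 6)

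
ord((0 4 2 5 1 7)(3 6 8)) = 6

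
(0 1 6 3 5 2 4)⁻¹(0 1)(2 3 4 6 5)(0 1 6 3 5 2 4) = (0 3 2 4 5)(1 6)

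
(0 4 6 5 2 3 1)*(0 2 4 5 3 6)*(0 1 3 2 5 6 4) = (0 6 2 4 1 5)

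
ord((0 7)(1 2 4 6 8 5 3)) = 14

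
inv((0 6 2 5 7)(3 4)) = (0 7 5 2 6)(3 4)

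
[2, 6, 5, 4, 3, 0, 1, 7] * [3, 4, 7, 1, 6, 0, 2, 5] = [7, 2, 0, 6, 1, 3, 4, 5]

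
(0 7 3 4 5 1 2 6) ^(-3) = (0 1 3 6 5 7 2 4) 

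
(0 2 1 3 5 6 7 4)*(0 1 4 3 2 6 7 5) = (0 6 5 7 3)(1 2 4)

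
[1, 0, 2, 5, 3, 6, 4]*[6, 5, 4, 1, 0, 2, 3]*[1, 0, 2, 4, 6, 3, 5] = [3, 5, 6, 2, 0, 4, 1]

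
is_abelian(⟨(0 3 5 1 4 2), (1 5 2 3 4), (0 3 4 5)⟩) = no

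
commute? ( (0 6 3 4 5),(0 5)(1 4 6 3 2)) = no: (0 6 3 4 5)*(0 5)(1 4 6 3 2) = (0 3 6 2 1 4),(0 5)(1 4 6 3 2)*(0 6 3 4 5) = (1 5 6 4 3 2)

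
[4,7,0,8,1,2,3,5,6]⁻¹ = [2,4,5,6,0,7,8,1,3]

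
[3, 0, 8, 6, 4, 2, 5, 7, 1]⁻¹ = [1, 8, 5, 0, 4, 6, 3, 7, 2]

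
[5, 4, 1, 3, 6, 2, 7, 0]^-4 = [1, 7, 6, 3, 0, 4, 5, 2]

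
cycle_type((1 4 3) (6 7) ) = 2.3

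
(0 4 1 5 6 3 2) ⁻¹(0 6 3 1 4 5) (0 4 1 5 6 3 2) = (1 6 4 3 2 5) 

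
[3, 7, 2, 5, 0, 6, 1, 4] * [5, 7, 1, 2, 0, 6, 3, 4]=[2, 4, 1, 6, 5, 3, 7, 0]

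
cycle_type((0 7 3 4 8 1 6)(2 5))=2.7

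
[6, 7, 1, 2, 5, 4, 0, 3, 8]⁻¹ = [6, 2, 3, 7, 5, 4, 0, 1, 8]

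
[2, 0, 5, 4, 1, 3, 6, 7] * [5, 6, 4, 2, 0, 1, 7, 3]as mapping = [0→4, 1→5, 2→1, 3→0, 4→6, 5→2, 6→7, 7→3]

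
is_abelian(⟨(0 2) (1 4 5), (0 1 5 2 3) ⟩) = no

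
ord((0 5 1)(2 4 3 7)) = 12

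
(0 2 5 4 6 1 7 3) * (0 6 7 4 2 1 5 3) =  (0 1 4 7) (2 3 6 5) 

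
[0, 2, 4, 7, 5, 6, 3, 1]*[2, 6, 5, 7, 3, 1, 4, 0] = [2, 5, 3, 0, 1, 4, 7, 6]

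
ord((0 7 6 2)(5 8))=4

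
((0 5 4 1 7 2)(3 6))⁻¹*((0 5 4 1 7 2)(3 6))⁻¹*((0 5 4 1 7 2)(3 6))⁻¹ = (0 1)(2 4)(3 6)(5 7)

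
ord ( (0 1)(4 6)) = 2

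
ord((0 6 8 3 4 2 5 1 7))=9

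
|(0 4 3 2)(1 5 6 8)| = 4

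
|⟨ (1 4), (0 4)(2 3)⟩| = 12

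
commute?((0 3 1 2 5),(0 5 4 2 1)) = no:(0 3 1 2 5) * (0 5 4 2 1) = (0 3)(2 4),(0 5 4 2 1) * (0 3 1 2 5) = (1 3)(4 5)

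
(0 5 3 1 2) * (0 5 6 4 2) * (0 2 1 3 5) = (0 6 4 1 2)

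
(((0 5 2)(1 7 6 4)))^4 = (0 5 2)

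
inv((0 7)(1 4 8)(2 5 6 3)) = (0 7)(1 8 4)(2 3 6 5)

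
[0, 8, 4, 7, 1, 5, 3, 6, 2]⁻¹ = [0, 4, 8, 6, 2, 5, 7, 3, 1]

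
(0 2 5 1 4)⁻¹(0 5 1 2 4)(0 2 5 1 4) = (0 2 1 4 5)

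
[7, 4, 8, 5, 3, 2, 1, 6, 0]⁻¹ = [8, 6, 5, 4, 1, 3, 7, 0, 2]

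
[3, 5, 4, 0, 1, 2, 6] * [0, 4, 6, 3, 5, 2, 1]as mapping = [0→3, 1→2, 2→5, 3→0, 4→4, 5→6, 6→1]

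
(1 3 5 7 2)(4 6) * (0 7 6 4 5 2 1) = (0 7 1 3 2)(5 6)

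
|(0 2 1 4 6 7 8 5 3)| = 9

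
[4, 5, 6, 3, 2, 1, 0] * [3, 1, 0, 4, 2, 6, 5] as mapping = [0→2, 1→6, 2→5, 3→4, 4→0, 5→1, 6→3] 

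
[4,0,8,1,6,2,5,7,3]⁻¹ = [1,3,5,8,0,6,4,7,2]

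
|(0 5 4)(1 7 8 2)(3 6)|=12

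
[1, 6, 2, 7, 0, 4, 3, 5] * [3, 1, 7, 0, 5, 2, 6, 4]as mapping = [0→1, 1→6, 2→7, 3→4, 4→3, 5→5, 6→0, 7→2]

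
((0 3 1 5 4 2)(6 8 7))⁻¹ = (0 2 4 5 1 3)(6 7 8)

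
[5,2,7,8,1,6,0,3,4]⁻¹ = [6,4,1,7,8,0,5,2,3]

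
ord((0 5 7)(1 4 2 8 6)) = 15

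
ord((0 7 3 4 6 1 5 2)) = 8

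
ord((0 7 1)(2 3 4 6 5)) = 15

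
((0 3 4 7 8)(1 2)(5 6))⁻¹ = (0 8 7 4 3)(1 2)(5 6)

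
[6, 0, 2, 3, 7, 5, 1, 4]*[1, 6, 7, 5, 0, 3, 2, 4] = [2, 1, 7, 5, 4, 3, 6, 0]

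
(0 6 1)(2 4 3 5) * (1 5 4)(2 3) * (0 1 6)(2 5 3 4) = (2 6 3)(4 5)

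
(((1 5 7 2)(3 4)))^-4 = ()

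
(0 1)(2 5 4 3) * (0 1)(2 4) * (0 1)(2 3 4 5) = (0 1)(3 5)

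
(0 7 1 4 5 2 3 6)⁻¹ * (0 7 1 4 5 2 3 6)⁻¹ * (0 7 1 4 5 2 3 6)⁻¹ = (0 2 1 6 5 7 3 4)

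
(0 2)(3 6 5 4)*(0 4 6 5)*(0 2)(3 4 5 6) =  (2 5 3 6)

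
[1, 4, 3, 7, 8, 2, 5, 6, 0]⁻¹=[8, 0, 5, 2, 1, 6, 7, 3, 4]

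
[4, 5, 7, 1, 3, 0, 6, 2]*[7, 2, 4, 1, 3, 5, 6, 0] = [3, 5, 0, 2, 1, 7, 6, 4] 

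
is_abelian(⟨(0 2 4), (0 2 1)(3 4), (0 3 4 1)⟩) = no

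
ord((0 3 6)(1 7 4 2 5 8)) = 6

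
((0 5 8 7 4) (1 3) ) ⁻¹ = (0 4 7 8 5) (1 3) 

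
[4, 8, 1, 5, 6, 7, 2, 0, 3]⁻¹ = [7, 2, 6, 8, 0, 3, 4, 5, 1]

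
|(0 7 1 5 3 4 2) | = 7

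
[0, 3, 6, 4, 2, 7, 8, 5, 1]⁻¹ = [0, 8, 4, 1, 3, 7, 2, 5, 6]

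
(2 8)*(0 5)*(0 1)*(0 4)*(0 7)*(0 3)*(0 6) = (0 5 1 4 7 3 6)(2 8)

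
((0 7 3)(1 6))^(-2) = (0 7 3)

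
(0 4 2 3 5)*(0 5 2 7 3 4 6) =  (0 6)(2 4 7 3)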